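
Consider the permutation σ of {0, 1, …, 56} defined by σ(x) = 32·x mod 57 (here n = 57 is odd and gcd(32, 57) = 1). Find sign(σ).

+1

Start at x=8: 8 → 28 → 41 → 1 → 32 → 55 → 50 → … (one orbit).
5 cycles of lengths [18, 18, 18, 2, 1].
5 cycles on 57: each ℓ→(−1)^(ℓ−1), product (−1)^52 = +1.
(32|57)_J = +1 (Zolotarev's lemma cross-check).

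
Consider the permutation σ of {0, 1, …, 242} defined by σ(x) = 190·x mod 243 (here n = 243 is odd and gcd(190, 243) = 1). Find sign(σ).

+1

Trace 217: π^k(217) = [217, 163, 109, 55, 1, 190, 136] for k=0..6.
Decompose π into cycles: lengths [9, 9, 9, 9, 9, 9, 9, 9, 9, 9, 9, 9, 9, 9, 9, 9, 9, 9, 3, 3, 3, 3, 3, 3, 3, 3, 3, 3, 3, 3, 3, 3, 3, 3, 3, 3, 1, 1, 1, 1, 1, 1, 1, 1, 1, 1, 1, 1, 1, 1, 1, 1, 1, 1, 1, 1, 1, 1, 1, 1, 1, 1, 1] (63 cycles, including the fixed point 0).
63 cycles on 243: each ℓ→(−1)^(ℓ−1), product (−1)^180 = +1.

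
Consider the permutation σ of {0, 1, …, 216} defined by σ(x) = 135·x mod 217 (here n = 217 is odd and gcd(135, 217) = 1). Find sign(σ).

-1

Orbit of 9 under x↦135x: [9, 130, 190, 44, 81, 85, 191]… (length divides ord_217(135)).
π_135 has 10 disjoint cycles with lengths [30, 30, 30, 30, 30, 30, 30, 3, 3, 1] on {0,…,216}.
Σ(ℓ_i−1) = 217−10 = 207; sign = (−1)^207 = -1.
Via Zolotarev, sign(π_{135}) = (135|217) = -1.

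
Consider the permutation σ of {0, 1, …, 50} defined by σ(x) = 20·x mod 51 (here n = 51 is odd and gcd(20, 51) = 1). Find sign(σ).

+1

Trace 44: π^k(44) = [44, 13, 5, 49, 11, 16, 14] for k=0..6.
Cycle type of π: 16×3 + 2 + 1; total 5 cycles.
5 cycles on 51: each ℓ→(−1)^(ℓ−1), product (−1)^46 = +1.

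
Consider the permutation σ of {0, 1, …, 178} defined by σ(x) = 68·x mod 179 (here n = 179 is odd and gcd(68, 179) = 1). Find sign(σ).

+1

Start at x=147: 147 → 151 → 65 → 124 → 19 → 39 → 146 → … (one orbit).
π_68 has 3 disjoint cycles with lengths [89, 89, 1] on {0,…,178}.
n − c = 179 − 3 = 176; sign = (−1)^176 = +1.
The Jacobi symbol (68|179) = +1 (Zolotarev) agrees.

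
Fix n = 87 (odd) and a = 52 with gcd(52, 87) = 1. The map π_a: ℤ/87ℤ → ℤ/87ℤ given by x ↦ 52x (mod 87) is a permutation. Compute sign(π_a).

Trace 25: π^k(25) = [25, 82, 1, 52, 7, 16, 49] for k=0..6.
15 cycles of lengths [7, 7, 7, 7, 7, 7, 7, 7, 7, 7, 7, 7, 1, 1, 1].
sign(π) = (−1)^{n − #cycles} = (−1)^{87−15} = (−1)^72 = +1.
Via Zolotarev, sign(π_{52}) = (52|87) = +1.

+1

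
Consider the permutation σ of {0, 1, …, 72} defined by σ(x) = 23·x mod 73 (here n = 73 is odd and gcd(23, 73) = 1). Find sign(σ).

+1

Trace 38: π^k(38) = [38, 71, 27, 37, 48, 9, 61] for k=0..6.
Cycle type of π: 36×2 + 1; total 3 cycles.
n − c = 73 − 3 = 70; sign = (−1)^70 = +1.
Check: (23/73) = +1 by Zolotarev.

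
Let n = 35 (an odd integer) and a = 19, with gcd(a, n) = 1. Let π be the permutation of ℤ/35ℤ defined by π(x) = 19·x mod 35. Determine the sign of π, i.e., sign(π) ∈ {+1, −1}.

Trace 24: π^k(24) = [24, 1, 19, 11, 34, 16] for k=0..5.
Cycle lengths of π_19 on ℤ/35ℤ: [6, 6, 6, 6, 6, 2, 2, 1]; 8 cycles in total.
n − c = 35 − 8 = 27; sign = (−1)^27 = -1.

-1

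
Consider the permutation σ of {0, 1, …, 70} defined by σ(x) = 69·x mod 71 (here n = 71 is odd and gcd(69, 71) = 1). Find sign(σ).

-1

Start at x=16: 16 → 39 → 64 → 14 → 43 → 56 → 30 → … (one orbit).
2 cycles of lengths [70, 1].
71 − 2 = 69 transpositions; sign(π) = (−1)^69 = -1.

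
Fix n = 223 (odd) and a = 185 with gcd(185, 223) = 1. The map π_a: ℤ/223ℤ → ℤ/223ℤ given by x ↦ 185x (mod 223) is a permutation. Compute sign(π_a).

-1

Orbit of 134 under x↦185x: [134, 37, 155, 131, 151, 60, 173]… (length divides ord_223(185)).
Decompose π into cycles: lengths [222, 1] (2 cycles, including the fixed point 0).
Σ(ℓ_i−1) = 223−2 = 221; sign = (−1)^221 = -1.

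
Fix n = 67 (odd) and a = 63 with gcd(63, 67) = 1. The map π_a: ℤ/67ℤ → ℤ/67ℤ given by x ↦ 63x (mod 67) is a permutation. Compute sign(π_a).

Start at x=61: 61 → 24 → 38 → 49 → 5 → 47 → 13 → … (one orbit).
Decompose π into cycles: lengths [66, 1] (2 cycles, including the fixed point 0).
Σ(ℓ_i−1) = 67−2 = 65; sign = (−1)^65 = -1.
Zolotarev: (63|67) = -1, matching the cycle-count sign.

-1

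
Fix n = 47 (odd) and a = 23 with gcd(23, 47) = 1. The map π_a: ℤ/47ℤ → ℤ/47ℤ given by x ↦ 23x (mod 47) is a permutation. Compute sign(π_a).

-1

Orbit of 41 under x↦23x: [41, 3, 22, 36, 29, 9, 19]… (length divides ord_47(23)).
2 cycles of lengths [46, 1].
sign(π) = (−1)^{n − #cycles} = (−1)^{47−2} = (−1)^45 = -1.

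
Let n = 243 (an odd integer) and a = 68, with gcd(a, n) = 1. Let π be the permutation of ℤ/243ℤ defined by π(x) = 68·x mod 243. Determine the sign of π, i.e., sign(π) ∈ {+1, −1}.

Start at x=23: 23 → 106 → 161 → 13 → 155 → 91 → 113 → … (one orbit).
Decompose π into cycles: lengths [162, 54, 18, 6, 2, 1] (6 cycles, including the fixed point 0).
243 − 6 = 237 transpositions; sign(π) = (−1)^237 = -1.
Check: (68/243) = -1 by Zolotarev.

-1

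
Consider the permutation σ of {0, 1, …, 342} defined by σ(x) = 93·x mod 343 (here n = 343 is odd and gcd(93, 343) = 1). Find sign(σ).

Orbit of 291 under x↦93x: [291, 309, 268, 228, 281, 65, 214]… (length divides ord_343(93)).
π_93 has 7 disjoint cycles with lengths [147, 147, 21, 21, 3, 3, 1] on {0,…,342}.
sign(π) = (−1)^{n − #cycles} = (−1)^{343−7} = (−1)^336 = +1.
The Jacobi symbol (93|343) = +1 (Zolotarev) agrees.

+1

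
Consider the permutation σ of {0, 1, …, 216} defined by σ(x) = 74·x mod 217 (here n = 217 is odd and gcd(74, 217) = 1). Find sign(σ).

Orbit of 44 under x↦74x: [44, 1, 74, 51, 85, 214, 212]… (length divides ord_217(74)).
10 cycles of lengths [30, 30, 30, 30, 30, 30, 30, 3, 3, 1].
10 cycles on 217: each ℓ→(−1)^(ℓ−1), product (−1)^207 = -1.
Check: (74/217) = -1 by Zolotarev.

-1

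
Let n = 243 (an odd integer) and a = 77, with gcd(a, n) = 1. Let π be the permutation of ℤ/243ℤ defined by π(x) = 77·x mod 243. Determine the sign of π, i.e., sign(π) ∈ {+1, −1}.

-1

Orbit of 172 under x↦77x: [172, 122, 160, 170, 211, 209, 55]… (length divides ord_243(77)).
π_77 has 6 disjoint cycles with lengths [162, 54, 18, 6, 2, 1] on {0,…,242}.
n − c = 243 − 6 = 237; sign = (−1)^237 = -1.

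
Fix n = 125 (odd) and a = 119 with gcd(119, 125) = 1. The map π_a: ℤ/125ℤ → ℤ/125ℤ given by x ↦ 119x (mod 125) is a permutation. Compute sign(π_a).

+1

Orbit of 119 under x↦119x: [119, 36, 34, 46, 99, 31, 64]… (length divides ord_125(119)).
The orbit structure of x ↦ 119x mod 125: 7 orbits of sizes [50, 50, 10, 10, 2, 2, 1].
sign(π) = (−1)^{n − #cycles} = (−1)^{125−7} = (−1)^118 = +1.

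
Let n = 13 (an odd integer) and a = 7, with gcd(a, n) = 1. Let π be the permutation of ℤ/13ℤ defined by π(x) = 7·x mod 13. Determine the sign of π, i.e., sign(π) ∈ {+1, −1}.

Start at x=12: 12 → 6 → 3 → 8 → 4 → 2 → 1 → … (one orbit).
π_7 has 2 disjoint cycles with lengths [12, 1] on {0,…,12}.
n − c = 13 − 2 = 11; sign = (−1)^11 = -1.
The Jacobi symbol (7|13) = -1 (Zolotarev) agrees.

-1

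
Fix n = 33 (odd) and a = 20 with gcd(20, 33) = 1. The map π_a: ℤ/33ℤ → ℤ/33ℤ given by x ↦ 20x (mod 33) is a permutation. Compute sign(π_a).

Start at x=4: 4 → 14 → 16 → 23 → 31 → 26 → 25 → … (one orbit).
6 cycles of lengths [10, 10, 5, 5, 2, 1].
6 cycles on 33: each ℓ→(−1)^(ℓ−1), product (−1)^27 = -1.
Zolotarev: (20|33) = -1, matching the cycle-count sign.

-1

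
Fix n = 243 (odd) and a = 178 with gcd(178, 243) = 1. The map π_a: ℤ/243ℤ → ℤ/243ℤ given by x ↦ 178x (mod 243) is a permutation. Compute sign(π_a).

Trace 139: π^k(139) = [139, 199, 187, 238, 82, 16, 175] for k=0..6.
11 cycles of lengths [81, 81, 27, 27, 9, 9, 3, 3, 1, 1, 1].
11 cycles on 243: each ℓ→(−1)^(ℓ−1), product (−1)^232 = +1.
Via Zolotarev, sign(π_{178}) = (178|243) = +1.

+1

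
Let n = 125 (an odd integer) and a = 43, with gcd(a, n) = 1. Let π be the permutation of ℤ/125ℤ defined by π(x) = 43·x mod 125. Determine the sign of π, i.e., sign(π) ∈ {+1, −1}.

-1

Trace 118: π^k(118) = [118, 74, 57, 76, 18, 24, 32] for k=0..6.
Decompose π into cycles: lengths [20, 20, 20, 20, 20, 4, 4, 4, 4, 4, 4, 1] (12 cycles, including the fixed point 0).
12 cycles on 125: each ℓ→(−1)^(ℓ−1), product (−1)^113 = -1.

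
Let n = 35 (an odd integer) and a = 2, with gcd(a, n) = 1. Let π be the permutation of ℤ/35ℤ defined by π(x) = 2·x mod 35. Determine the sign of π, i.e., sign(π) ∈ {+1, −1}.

-1

Orbit of 16 under x↦2x: [16, 32, 29, 23, 11, 22, 9]… (length divides ord_35(2)).
π_2 has 6 disjoint cycles with lengths [12, 12, 4, 3, 3, 1] on {0,…,34}.
n − c = 35 − 6 = 29; sign = (−1)^29 = -1.
Via Zolotarev, sign(π_{2}) = (2|35) = -1.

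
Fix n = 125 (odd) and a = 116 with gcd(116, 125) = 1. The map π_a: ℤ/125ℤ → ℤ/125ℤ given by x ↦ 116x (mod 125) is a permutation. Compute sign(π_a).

+1

Orbit of 86 under x↦116x: [86, 101, 91, 56, 121, 36, 51]… (length divides ord_125(116)).
Cycle type of π: 25×4 + 5×4 + 1×5; total 13 cycles.
Σ(ℓ_i−1) = 125−13 = 112; sign = (−1)^112 = +1.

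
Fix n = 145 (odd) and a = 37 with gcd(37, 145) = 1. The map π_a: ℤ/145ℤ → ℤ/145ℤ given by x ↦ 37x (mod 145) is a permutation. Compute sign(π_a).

Trace 144: π^k(144) = [144, 108, 81, 97, 109, 118, 16] for k=0..6.
π_37 has 7 disjoint cycles with lengths [28, 28, 28, 28, 28, 4, 1] on {0,…,144}.
sign(π) = (−1)^{n − #cycles} = (−1)^{145−7} = (−1)^138 = +1.

+1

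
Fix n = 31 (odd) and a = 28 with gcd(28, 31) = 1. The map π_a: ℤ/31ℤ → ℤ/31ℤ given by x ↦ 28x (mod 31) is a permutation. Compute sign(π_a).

Orbit of 4 under x↦28x: [4, 19, 5, 16, 14, 20, 2]… (length divides ord_31(28)).
Cycle lengths of π_28 on ℤ/31ℤ: [15, 15, 1]; 3 cycles in total.
31 − 3 = 28 transpositions; sign(π) = (−1)^28 = +1.

+1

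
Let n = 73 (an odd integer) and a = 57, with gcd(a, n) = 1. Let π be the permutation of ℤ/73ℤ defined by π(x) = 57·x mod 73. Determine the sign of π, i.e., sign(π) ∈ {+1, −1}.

Orbit of 9 under x↦57x: [9, 2, 41, 1, 57, 37, 65]… (length divides ord_73(57)).
π_57 has 5 disjoint cycles with lengths [18, 18, 18, 18, 1] on {0,…,72}.
Σ(ℓ_i−1) = 73−5 = 68; sign = (−1)^68 = +1.
Zolotarev: (57|73) = +1, matching the cycle-count sign.

+1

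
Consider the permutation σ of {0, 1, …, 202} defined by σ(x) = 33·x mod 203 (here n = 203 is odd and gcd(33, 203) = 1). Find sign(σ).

-1

Orbit of 38 under x↦33x: [38, 36, 173, 25, 13, 23, 150]… (length divides ord_203(33)).
The orbit structure of x ↦ 33x mod 203: 8 orbits of sizes [42, 42, 42, 42, 14, 14, 6, 1].
With 8 cycles on 203 points, sign = (−1)^{203−8} = -1.
Zolotarev: (33|203) = -1, matching the cycle-count sign.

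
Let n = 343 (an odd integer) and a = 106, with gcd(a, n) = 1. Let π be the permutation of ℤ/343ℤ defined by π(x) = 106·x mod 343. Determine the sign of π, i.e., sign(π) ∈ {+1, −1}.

+1

Orbit of 169 under x↦106x: [169, 78, 36, 43, 99, 204, 15]… (length divides ord_343(106)).
Cycle type of π: 49×6 + 7×6 + 1×7; total 19 cycles.
sign(π) = (−1)^{n − #cycles} = (−1)^{343−19} = (−1)^324 = +1.
Via Zolotarev, sign(π_{106}) = (106|343) = +1.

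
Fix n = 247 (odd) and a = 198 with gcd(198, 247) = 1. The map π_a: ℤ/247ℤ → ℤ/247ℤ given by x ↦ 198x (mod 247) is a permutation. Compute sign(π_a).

Start at x=198: 198 → 178 → 170 → 68 → 126 → 1 → 198 (one orbit).
π_198 has 44 disjoint cycles with lengths [6, 6, 6, 6, 6, 6, 6, 6, 6, 6, 6, 6, 6, 6, 6, 6, 6, 6, 6, 6, 6, 6, 6, 6, 6, 6, 6, 6, 6, 6, 6, 6, 6, 6, 6, 6, 6, 6, 6, 3, 3, 3, 3, 1] on {0,…,246}.
sign(π) = (−1)^{n − #cycles} = (−1)^{247−44} = (−1)^203 = -1.
Zolotarev: (198|247) = -1, matching the cycle-count sign.

-1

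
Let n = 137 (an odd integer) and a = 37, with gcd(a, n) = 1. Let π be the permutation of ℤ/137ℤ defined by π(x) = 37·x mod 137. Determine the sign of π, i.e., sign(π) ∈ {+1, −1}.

Orbit of 100 under x↦37x: [100, 1, 37, 136]… (length divides ord_137(37)).
Cycle lengths of π_37 on ℤ/137ℤ: [4, 4, 4, 4, 4, 4, 4, 4, 4, 4, 4, 4, 4, 4, 4, 4, 4, 4, 4, 4, 4, 4, 4, 4, 4, 4, 4, 4, 4, 4, 4, 4, 4, 4, 1]; 35 cycles in total.
137 − 35 = 102 transpositions; sign(π) = (−1)^102 = +1.

+1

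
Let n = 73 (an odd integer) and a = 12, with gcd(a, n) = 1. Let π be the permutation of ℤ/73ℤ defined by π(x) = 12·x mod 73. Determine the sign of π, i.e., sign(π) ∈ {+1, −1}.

+1

Start at x=23: 23 → 57 → 27 → 32 → 19 → 9 → 35 → … (one orbit).
Decompose π into cycles: lengths [36, 36, 1] (3 cycles, including the fixed point 0).
n − c = 73 − 3 = 70; sign = (−1)^70 = +1.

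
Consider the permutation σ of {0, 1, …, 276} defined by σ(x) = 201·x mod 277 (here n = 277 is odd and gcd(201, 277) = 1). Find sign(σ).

Start at x=203: 203 → 84 → 264 → 157 → 256 → 211 → 30 → … (one orbit).
Cycle type of π: 23×12 + 1; total 13 cycles.
13 cycles on 277: each ℓ→(−1)^(ℓ−1), product (−1)^264 = +1.
Zolotarev: (201|277) = +1, matching the cycle-count sign.

+1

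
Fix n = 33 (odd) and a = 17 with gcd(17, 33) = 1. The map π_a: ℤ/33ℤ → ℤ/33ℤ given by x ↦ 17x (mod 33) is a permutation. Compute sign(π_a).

+1

Orbit of 2 under x↦17x: [2, 1, 17, 25, 29, 31, 32]… (length divides ord_33(17)).
The orbit structure of x ↦ 17x mod 33: 5 orbits of sizes [10, 10, 10, 2, 1].
With 5 cycles on 33 points, sign = (−1)^{33−5} = +1.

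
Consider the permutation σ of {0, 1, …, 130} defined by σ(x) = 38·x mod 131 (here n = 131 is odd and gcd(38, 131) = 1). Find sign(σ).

Orbit of 94 under x↦38x: [94, 35, 20, 105, 60, 53, 49]… (length divides ord_131(38)).
Cycle type of π: 65×2 + 1; total 3 cycles.
Σ(ℓ_i−1) = 131−3 = 128; sign = (−1)^128 = +1.
Check: (38/131) = +1 by Zolotarev.

+1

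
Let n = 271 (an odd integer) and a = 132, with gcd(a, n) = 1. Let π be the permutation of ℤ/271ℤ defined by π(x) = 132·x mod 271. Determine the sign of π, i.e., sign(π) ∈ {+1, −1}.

Trace 191: π^k(191) = [191, 9, 104, 178, 190, 148, 24] for k=0..6.
4 cycles of lengths [90, 90, 90, 1].
n − c = 271 − 4 = 267; sign = (−1)^267 = -1.
Via Zolotarev, sign(π_{132}) = (132|271) = -1.

-1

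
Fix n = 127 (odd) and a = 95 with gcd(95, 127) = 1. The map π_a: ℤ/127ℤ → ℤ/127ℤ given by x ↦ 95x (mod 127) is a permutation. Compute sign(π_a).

-1

Orbit of 111 under x↦95x: [111, 4, 126, 32, 119, 2, 63]… (length divides ord_127(95)).
Cycle lengths of π_95 on ℤ/127ℤ: [14, 14, 14, 14, 14, 14, 14, 14, 14, 1]; 10 cycles in total.
127 − 10 = 117 transpositions; sign(π) = (−1)^117 = -1.
The Jacobi symbol (95|127) = -1 (Zolotarev) agrees.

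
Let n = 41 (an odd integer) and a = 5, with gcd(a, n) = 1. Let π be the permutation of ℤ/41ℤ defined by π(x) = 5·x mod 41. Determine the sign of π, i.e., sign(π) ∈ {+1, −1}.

Start at x=5: 5 → 25 → 2 → 10 → 9 → 4 → 20 → … (one orbit).
The orbit structure of x ↦ 5x mod 41: 3 orbits of sizes [20, 20, 1].
41 − 3 = 38 transpositions; sign(π) = (−1)^38 = +1.
Zolotarev: (5|41) = +1, matching the cycle-count sign.

+1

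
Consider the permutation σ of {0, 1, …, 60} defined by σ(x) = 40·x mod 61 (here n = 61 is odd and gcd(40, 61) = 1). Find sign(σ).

-1

Orbit of 32 under x↦40x: [32, 60, 21, 47, 50, 48, 29]… (length divides ord_61(40)).
π_40 has 6 disjoint cycles with lengths [12, 12, 12, 12, 12, 1] on {0,…,60}.
With 6 cycles on 61 points, sign = (−1)^{61−6} = -1.
(40|61)_J = -1 (Zolotarev's lemma cross-check).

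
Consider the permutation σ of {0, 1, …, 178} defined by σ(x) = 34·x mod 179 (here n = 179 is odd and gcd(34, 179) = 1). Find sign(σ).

-1

Start at x=18: 18 → 75 → 44 → 64 → 28 → 57 → 148 → … (one orbit).
Cycle lengths of π_34 on ℤ/179ℤ: [178, 1]; 2 cycles in total.
2 cycles on 179: each ℓ→(−1)^(ℓ−1), product (−1)^177 = -1.
Check: (34/179) = -1 by Zolotarev.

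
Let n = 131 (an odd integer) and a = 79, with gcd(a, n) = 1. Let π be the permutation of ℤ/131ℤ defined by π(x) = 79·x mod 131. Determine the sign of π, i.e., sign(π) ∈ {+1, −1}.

-1

Start at x=18: 18 → 112 → 71 → 107 → 69 → 80 → 32 → … (one orbit).
6 cycles of lengths [26, 26, 26, 26, 26, 1].
Σ(ℓ_i−1) = 131−6 = 125; sign = (−1)^125 = -1.
Via Zolotarev, sign(π_{79}) = (79|131) = -1.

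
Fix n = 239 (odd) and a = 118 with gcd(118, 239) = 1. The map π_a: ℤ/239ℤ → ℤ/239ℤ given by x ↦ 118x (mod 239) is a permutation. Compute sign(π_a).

Trace 118: π^k(118) = [118, 62, 146, 20, 209, 45, 52] for k=0..6.
The orbit structure of x ↦ 118x mod 239: 2 orbits of sizes [238, 1].
239 − 2 = 237 transpositions; sign(π) = (−1)^237 = -1.
(118|239)_J = -1 (Zolotarev's lemma cross-check).

-1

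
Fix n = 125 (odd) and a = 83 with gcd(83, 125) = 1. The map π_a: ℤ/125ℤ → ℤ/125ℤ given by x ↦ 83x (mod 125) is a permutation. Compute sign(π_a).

-1

Orbit of 49 under x↦83x: [49, 67, 61, 63, 104, 7, 81]… (length divides ord_125(83)).
Cycle lengths of π_83 on ℤ/125ℤ: [100, 20, 4, 1]; 4 cycles in total.
n − c = 125 − 4 = 121; sign = (−1)^121 = -1.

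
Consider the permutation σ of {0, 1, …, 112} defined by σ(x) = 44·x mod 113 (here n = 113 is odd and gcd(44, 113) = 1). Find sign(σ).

+1

Trace 95: π^k(95) = [95, 112, 69, 98, 18, 1, 44] for k=0..6.
π_44 has 15 disjoint cycles with lengths [8, 8, 8, 8, 8, 8, 8, 8, 8, 8, 8, 8, 8, 8, 1] on {0,…,112}.
With 15 cycles on 113 points, sign = (−1)^{113−15} = +1.
Via Zolotarev, sign(π_{44}) = (44|113) = +1.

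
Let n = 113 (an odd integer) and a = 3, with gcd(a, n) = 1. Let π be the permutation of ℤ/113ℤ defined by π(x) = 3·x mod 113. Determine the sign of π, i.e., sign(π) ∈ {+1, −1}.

Start at x=24: 24 → 72 → 103 → 83 → 23 → 69 → 94 → … (one orbit).
2 cycles of lengths [112, 1].
2 cycles on 113: each ℓ→(−1)^(ℓ−1), product (−1)^111 = -1.

-1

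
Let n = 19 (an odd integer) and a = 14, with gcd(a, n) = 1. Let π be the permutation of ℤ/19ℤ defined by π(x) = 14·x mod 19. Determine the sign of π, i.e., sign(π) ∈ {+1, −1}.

Start at x=5: 5 → 13 → 11 → 2 → 9 → 12 → 16 → … (one orbit).
The orbit structure of x ↦ 14x mod 19: 2 orbits of sizes [18, 1].
Σ(ℓ_i−1) = 19−2 = 17; sign = (−1)^17 = -1.
The Jacobi symbol (14|19) = -1 (Zolotarev) agrees.

-1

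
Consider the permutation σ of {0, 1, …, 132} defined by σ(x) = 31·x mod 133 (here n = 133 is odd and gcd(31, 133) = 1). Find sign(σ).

+1

Start at x=1: 1 → 31 → 30 → 132 → 102 → 103 → 1 (one orbit).
23 cycles of lengths [6, 6, 6, 6, 6, 6, 6, 6, 6, 6, 6, 6, 6, 6, 6, 6, 6, 6, 6, 6, 6, 6, 1].
With 23 cycles on 133 points, sign = (−1)^{133−23} = +1.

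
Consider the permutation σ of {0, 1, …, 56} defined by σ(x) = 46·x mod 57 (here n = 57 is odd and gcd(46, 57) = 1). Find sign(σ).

-1

Orbit of 31 under x↦46x: [31, 1, 46, 7, 37, 49]… (length divides ord_57(46)).
Cycle lengths of π_46 on ℤ/57ℤ: [6, 6, 6, 6, 6, 6, 6, 6, 6, 1, 1, 1]; 12 cycles in total.
n − c = 57 − 12 = 45; sign = (−1)^45 = -1.
Zolotarev: (46|57) = -1, matching the cycle-count sign.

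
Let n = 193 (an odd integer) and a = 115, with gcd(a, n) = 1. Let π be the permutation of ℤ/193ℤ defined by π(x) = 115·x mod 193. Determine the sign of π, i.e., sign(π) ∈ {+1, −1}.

-1

Trace 65: π^k(65) = [65, 141, 3, 152, 110, 105, 109] for k=0..6.
Cycle lengths of π_115 on ℤ/193ℤ: [192, 1]; 2 cycles in total.
sign(π) = (−1)^{n − #cycles} = (−1)^{193−2} = (−1)^191 = -1.
Zolotarev: (115|193) = -1, matching the cycle-count sign.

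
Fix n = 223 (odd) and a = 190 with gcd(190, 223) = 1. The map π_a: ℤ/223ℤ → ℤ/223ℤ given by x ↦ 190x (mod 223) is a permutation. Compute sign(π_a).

-1

Orbit of 95 under x↦190x: [95, 210, 206, 115, 219, 132, 104]… (length divides ord_223(190)).
Decompose π into cycles: lengths [74, 74, 74, 1] (4 cycles, including the fixed point 0).
sign(π) = (−1)^{n − #cycles} = (−1)^{223−4} = (−1)^219 = -1.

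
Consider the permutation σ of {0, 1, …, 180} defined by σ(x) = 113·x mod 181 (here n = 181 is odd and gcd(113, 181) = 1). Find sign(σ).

-1

Trace 68: π^k(68) = [68, 82, 35, 154, 26, 42, 40] for k=0..6.
π_113 has 4 disjoint cycles with lengths [60, 60, 60, 1] on {0,…,180}.
4 cycles on 181: each ℓ→(−1)^(ℓ−1), product (−1)^177 = -1.
Zolotarev: (113|181) = -1, matching the cycle-count sign.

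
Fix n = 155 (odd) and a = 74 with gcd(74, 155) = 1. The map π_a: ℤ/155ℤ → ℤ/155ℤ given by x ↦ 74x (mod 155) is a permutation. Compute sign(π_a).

Start at x=121: 121 → 119 → 126 → 24 → 71 → 139 → 56 → … (one orbit).
The orbit structure of x ↦ 74x mod 155: 8 orbits of sizes [30, 30, 30, 30, 30, 2, 2, 1].
8 cycles on 155: each ℓ→(−1)^(ℓ−1), product (−1)^147 = -1.
Zolotarev: (74|155) = -1, matching the cycle-count sign.

-1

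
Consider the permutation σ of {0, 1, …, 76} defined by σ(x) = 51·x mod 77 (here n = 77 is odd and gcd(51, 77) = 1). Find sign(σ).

-1

Start at x=43: 43 → 37 → 39 → 64 → 30 → 67 → 29 → … (one orbit).
The orbit structure of x ↦ 51x mod 77: 6 orbits of sizes [30, 30, 10, 3, 3, 1].
6 cycles on 77: each ℓ→(−1)^(ℓ−1), product (−1)^71 = -1.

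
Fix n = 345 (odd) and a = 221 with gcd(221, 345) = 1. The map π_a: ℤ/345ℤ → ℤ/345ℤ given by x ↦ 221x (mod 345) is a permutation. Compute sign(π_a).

Orbit of 196 under x↦221x: [196, 191, 121, 176, 256, 341, 151]… (length divides ord_345(221)).
Cycle type of π: 22×15 + 2×5 + 1×5; total 25 cycles.
n − c = 345 − 25 = 320; sign = (−1)^320 = +1.
The Jacobi symbol (221|345) = +1 (Zolotarev) agrees.

+1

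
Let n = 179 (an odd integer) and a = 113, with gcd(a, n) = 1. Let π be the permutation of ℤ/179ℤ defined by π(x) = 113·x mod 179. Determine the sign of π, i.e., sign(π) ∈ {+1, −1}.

Trace 34: π^k(34) = [34, 83, 71, 147, 143, 49, 167] for k=0..6.
π_113 has 2 disjoint cycles with lengths [178, 1] on {0,…,178}.
n − c = 179 − 2 = 177; sign = (−1)^177 = -1.
Check: (113/179) = -1 by Zolotarev.

-1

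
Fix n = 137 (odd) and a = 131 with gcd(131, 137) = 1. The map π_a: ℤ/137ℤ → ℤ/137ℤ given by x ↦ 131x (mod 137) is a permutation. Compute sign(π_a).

Orbit of 7 under x↦131x: [7, 95, 115, 132, 30, 94, 121]… (length divides ord_137(131)).
π_131 has 2 disjoint cycles with lengths [136, 1] on {0,…,136}.
137 − 2 = 135 transpositions; sign(π) = (−1)^135 = -1.
Check: (131/137) = -1 by Zolotarev.

-1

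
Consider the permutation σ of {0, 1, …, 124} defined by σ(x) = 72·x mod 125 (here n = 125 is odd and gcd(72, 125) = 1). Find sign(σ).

-1

Orbit of 123 under x↦72x: [123, 106, 7, 4, 38, 111, 117]… (length divides ord_125(72)).
Cycle lengths of π_72 on ℤ/125ℤ: [100, 20, 4, 1]; 4 cycles in total.
Σ(ℓ_i−1) = 125−4 = 121; sign = (−1)^121 = -1.
(72|125)_J = -1 (Zolotarev's lemma cross-check).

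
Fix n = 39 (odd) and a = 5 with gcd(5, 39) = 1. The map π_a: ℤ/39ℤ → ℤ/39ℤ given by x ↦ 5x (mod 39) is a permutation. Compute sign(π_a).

+1

Trace 25: π^k(25) = [25, 8, 1, 5] for k=0..3.
Cycle lengths of π_5 on ℤ/39ℤ: [4, 4, 4, 4, 4, 4, 4, 4, 4, 2, 1]; 11 cycles in total.
With 11 cycles on 39 points, sign = (−1)^{39−11} = +1.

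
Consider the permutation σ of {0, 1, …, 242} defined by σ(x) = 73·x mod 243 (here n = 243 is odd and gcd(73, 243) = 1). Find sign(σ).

+1

Trace 100: π^k(100) = [100, 10, 1, 73, 226, 217, 46] for k=0..6.
Decompose π into cycles: lengths [27, 27, 27, 27, 27, 27, 9, 9, 9, 9, 9, 9, 3, 3, 3, 3, 3, 3, 1, 1, 1, 1, 1, 1, 1, 1, 1] (27 cycles, including the fixed point 0).
With 27 cycles on 243 points, sign = (−1)^{243−27} = +1.
Zolotarev: (73|243) = +1, matching the cycle-count sign.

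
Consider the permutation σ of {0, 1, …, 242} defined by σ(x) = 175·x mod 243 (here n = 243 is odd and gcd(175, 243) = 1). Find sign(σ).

Start at x=241: 241 → 136 → 229 → 223 → 145 → 103 → 43 → … (one orbit).
The orbit structure of x ↦ 175x mod 243: 11 orbits of sizes [81, 81, 27, 27, 9, 9, 3, 3, 1, 1, 1].
With 11 cycles on 243 points, sign = (−1)^{243−11} = +1.

+1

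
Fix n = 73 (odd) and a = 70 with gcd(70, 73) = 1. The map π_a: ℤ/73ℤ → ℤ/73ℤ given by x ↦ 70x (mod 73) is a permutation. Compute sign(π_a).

+1

Orbit of 65 under x↦70x: [65, 24, 1, 70, 9, 46, 8]… (length divides ord_73(70)).
Cycle type of π: 12×6 + 1; total 7 cycles.
7 cycles on 73: each ℓ→(−1)^(ℓ−1), product (−1)^66 = +1.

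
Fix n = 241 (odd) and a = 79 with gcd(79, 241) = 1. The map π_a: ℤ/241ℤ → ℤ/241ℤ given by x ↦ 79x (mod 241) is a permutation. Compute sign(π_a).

Start at x=214: 214 → 36 → 193 → 64 → 236 → 87 → 125 → … (one orbit).
The orbit structure of x ↦ 79x mod 241: 7 orbits of sizes [40, 40, 40, 40, 40, 40, 1].
Σ(ℓ_i−1) = 241−7 = 234; sign = (−1)^234 = +1.
(79|241)_J = +1 (Zolotarev's lemma cross-check).

+1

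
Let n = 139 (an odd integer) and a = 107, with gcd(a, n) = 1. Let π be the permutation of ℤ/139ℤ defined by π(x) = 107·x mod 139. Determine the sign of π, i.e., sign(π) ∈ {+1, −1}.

+1

Start at x=117: 117 → 9 → 129 → 42 → 46 → 57 → 122 → … (one orbit).
The orbit structure of x ↦ 107x mod 139: 3 orbits of sizes [69, 69, 1].
n − c = 139 − 3 = 136; sign = (−1)^136 = +1.
Check: (107/139) = +1 by Zolotarev.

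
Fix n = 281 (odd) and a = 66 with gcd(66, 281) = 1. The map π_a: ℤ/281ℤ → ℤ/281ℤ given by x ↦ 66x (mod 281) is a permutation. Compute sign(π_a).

Orbit of 29 under x↦66x: [29, 228, 155, 114, 218, 57, 109]… (length divides ord_281(66)).
The orbit structure of x ↦ 66x mod 281: 3 orbits of sizes [140, 140, 1].
With 3 cycles on 281 points, sign = (−1)^{281−3} = +1.
Check: (66/281) = +1 by Zolotarev.

+1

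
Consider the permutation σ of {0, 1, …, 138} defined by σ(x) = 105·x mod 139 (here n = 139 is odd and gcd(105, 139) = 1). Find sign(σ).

Trace 79: π^k(79) = [79, 94, 1, 105, 44, 33, 129] for k=0..6.
4 cycles of lengths [46, 46, 46, 1].
n − c = 139 − 4 = 135; sign = (−1)^135 = -1.

-1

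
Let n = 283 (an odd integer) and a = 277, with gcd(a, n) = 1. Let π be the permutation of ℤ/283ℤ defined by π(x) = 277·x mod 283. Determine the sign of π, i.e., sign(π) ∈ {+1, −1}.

-1

Orbit of 157 under x↦277x: [157, 190, 275, 48, 278, 30, 103]… (length divides ord_283(277)).
π_277 has 2 disjoint cycles with lengths [282, 1] on {0,…,282}.
sign(π) = (−1)^{n − #cycles} = (−1)^{283−2} = (−1)^281 = -1.
Via Zolotarev, sign(π_{277}) = (277|283) = -1.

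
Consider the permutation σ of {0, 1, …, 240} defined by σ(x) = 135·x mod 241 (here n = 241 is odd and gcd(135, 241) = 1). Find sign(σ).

+1

Trace 135: π^k(135) = [135, 150, 6, 87, 177, 36, 40] for k=0..6.
Decompose π into cycles: lengths [20, 20, 20, 20, 20, 20, 20, 20, 20, 20, 20, 20, 1] (13 cycles, including the fixed point 0).
With 13 cycles on 241 points, sign = (−1)^{241−13} = +1.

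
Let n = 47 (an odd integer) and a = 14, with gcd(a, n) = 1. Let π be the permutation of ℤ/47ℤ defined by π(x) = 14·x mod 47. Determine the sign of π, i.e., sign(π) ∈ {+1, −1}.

Start at x=9: 9 → 32 → 25 → 21 → 12 → 27 → 2 → … (one orbit).
Cycle type of π: 23×2 + 1; total 3 cycles.
Σ(ℓ_i−1) = 47−3 = 44; sign = (−1)^44 = +1.
Check: (14/47) = +1 by Zolotarev.

+1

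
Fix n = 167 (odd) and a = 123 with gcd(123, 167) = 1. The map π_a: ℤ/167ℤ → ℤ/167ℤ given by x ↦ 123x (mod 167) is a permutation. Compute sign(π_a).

Start at x=31: 31 → 139 → 63 → 67 → 58 → 120 → 64 → … (one orbit).
2 cycles of lengths [166, 1].
Σ(ℓ_i−1) = 167−2 = 165; sign = (−1)^165 = -1.
(123|167)_J = -1 (Zolotarev's lemma cross-check).

-1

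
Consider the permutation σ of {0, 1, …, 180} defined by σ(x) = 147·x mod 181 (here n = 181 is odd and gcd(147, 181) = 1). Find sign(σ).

+1

Orbit of 55 under x↦147x: [55, 121, 49, 144, 172, 125, 94]… (length divides ord_181(147)).
Cycle lengths of π_147 on ℤ/181ℤ: [90, 90, 1]; 3 cycles in total.
sign(π) = (−1)^{n − #cycles} = (−1)^{181−3} = (−1)^178 = +1.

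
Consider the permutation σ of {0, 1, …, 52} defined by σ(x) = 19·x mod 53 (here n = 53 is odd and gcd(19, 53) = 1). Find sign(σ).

Start at x=35: 35 → 29 → 21 → 28 → 2 → 38 → 33 → … (one orbit).
Cycle type of π: 52 + 1; total 2 cycles.
With 2 cycles on 53 points, sign = (−1)^{53−2} = -1.
Via Zolotarev, sign(π_{19}) = (19|53) = -1.

-1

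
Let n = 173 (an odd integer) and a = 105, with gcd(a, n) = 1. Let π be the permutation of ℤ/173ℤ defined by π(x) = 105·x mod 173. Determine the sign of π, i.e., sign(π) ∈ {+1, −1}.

Trace 160: π^k(160) = [160, 19, 92, 145, 1, 105, 126] for k=0..6.
Cycle type of π: 172 + 1; total 2 cycles.
2 cycles on 173: each ℓ→(−1)^(ℓ−1), product (−1)^171 = -1.
(105|173)_J = -1 (Zolotarev's lemma cross-check).

-1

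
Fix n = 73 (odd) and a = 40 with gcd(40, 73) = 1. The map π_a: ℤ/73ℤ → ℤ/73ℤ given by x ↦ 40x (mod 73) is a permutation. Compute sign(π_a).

Start at x=21: 21 → 37 → 20 → 70 → 26 → 18 → 63 → … (one orbit).
π_40 has 2 disjoint cycles with lengths [72, 1] on {0,…,72}.
73 − 2 = 71 transpositions; sign(π) = (−1)^71 = -1.
Zolotarev: (40|73) = -1, matching the cycle-count sign.

-1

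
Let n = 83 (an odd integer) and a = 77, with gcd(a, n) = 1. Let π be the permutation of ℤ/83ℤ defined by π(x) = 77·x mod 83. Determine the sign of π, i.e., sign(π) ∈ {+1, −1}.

+1

Trace 38: π^k(38) = [38, 21, 40, 9, 29, 75, 48] for k=0..6.
π_77 has 3 disjoint cycles with lengths [41, 41, 1] on {0,…,82}.
Σ(ℓ_i−1) = 83−3 = 80; sign = (−1)^80 = +1.
Zolotarev: (77|83) = +1, matching the cycle-count sign.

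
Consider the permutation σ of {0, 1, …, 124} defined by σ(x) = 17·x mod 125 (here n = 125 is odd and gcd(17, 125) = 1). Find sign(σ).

Trace 16: π^k(16) = [16, 22, 124, 108, 86, 87, 104] for k=0..6.
The orbit structure of x ↦ 17x mod 125: 4 orbits of sizes [100, 20, 4, 1].
125 − 4 = 121 transpositions; sign(π) = (−1)^121 = -1.
The Jacobi symbol (17|125) = -1 (Zolotarev) agrees.

-1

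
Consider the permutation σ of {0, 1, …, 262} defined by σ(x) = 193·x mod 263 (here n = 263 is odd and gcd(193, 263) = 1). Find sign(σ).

-1

Orbit of 51 under x↦193x: [51, 112, 50, 182, 147, 230, 206]… (length divides ord_263(193)).
Cycle type of π: 262 + 1; total 2 cycles.
With 2 cycles on 263 points, sign = (−1)^{263−2} = -1.
Zolotarev: (193|263) = -1, matching the cycle-count sign.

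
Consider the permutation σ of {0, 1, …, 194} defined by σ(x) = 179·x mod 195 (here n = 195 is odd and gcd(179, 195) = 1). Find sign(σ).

-1

Orbit of 61 under x↦179x: [61, 194, 16, 134, 1, 179]… (length divides ord_195(179)).
The orbit structure of x ↦ 179x mod 195: 38 orbits of sizes [6, 6, 6, 6, 6, 6, 6, 6, 6, 6, 6, 6, 6, 6, 6, 6, 6, 6, 6, 6, 6, 6, 6, 6, 6, 6, 6, 6, 6, 6, 2, 2, 2, 2, 2, 2, 2, 1].
sign(π) = (−1)^{n − #cycles} = (−1)^{195−38} = (−1)^157 = -1.
Zolotarev: (179|195) = -1, matching the cycle-count sign.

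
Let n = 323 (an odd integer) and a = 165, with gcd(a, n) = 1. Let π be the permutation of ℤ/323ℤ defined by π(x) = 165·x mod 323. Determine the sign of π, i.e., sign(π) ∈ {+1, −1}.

Start at x=9: 9 → 193 → 191 → 184 → 321 → 316 → 137 → … (one orbit).
5 cycles of lengths [144, 144, 18, 16, 1].
With 5 cycles on 323 points, sign = (−1)^{323−5} = +1.
Via Zolotarev, sign(π_{165}) = (165|323) = +1.

+1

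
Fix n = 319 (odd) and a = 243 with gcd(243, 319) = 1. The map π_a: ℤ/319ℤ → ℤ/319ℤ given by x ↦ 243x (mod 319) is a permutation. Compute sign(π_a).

Start at x=265: 265 → 276 → 78 → 133 → 100 → 56 → 210 → … (one orbit).
π_243 has 22 disjoint cycles with lengths [28, 28, 28, 28, 28, 28, 28, 28, 28, 28, 28, 1, 1, 1, 1, 1, 1, 1, 1, 1, 1, 1] on {0,…,318}.
With 22 cycles on 319 points, sign = (−1)^{319−22} = -1.
Zolotarev: (243|319) = -1, matching the cycle-count sign.

-1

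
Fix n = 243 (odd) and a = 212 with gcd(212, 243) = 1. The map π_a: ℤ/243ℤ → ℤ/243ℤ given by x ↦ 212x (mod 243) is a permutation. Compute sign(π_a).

-1

Start at x=14: 14 → 52 → 89 → 157 → 236 → 217 → 77 → … (one orbit).
π_212 has 6 disjoint cycles with lengths [162, 54, 18, 6, 2, 1] on {0,…,242}.
sign(π) = (−1)^{n − #cycles} = (−1)^{243−6} = (−1)^237 = -1.
(212|243)_J = -1 (Zolotarev's lemma cross-check).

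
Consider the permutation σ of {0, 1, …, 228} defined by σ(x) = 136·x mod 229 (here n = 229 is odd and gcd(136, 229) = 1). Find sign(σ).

Trace 123: π^k(123) = [123, 11, 122, 104, 175, 213, 114] for k=0..6.
Decompose π into cycles: lengths [76, 76, 76, 1] (4 cycles, including the fixed point 0).
229 − 4 = 225 transpositions; sign(π) = (−1)^225 = -1.
(136|229)_J = -1 (Zolotarev's lemma cross-check).

-1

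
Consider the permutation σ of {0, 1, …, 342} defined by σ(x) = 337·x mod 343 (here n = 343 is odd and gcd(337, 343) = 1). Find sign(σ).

Trace 99: π^k(99) = [99, 92, 134, 225, 22, 211, 106] for k=0..6.
π_337 has 19 disjoint cycles with lengths [49, 49, 49, 49, 49, 49, 7, 7, 7, 7, 7, 7, 1, 1, 1, 1, 1, 1, 1] on {0,…,342}.
343 − 19 = 324 transpositions; sign(π) = (−1)^324 = +1.

+1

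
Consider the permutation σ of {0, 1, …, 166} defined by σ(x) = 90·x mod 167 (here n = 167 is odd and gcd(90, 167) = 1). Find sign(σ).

-1

Trace 89: π^k(89) = [89, 161, 128, 164, 64, 82, 32] for k=0..6.
π_90 has 2 disjoint cycles with lengths [166, 1] on {0,…,166}.
Σ(ℓ_i−1) = 167−2 = 165; sign = (−1)^165 = -1.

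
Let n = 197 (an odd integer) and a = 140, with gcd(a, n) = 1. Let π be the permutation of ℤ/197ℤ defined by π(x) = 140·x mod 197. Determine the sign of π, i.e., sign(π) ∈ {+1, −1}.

Orbit of 76 under x↦140x: [76, 2, 83, 194, 171, 103, 39]… (length divides ord_197(140)).
Cycle lengths of π_140 on ℤ/197ℤ: [196, 1]; 2 cycles in total.
197 − 2 = 195 transpositions; sign(π) = (−1)^195 = -1.
Zolotarev: (140|197) = -1, matching the cycle-count sign.

-1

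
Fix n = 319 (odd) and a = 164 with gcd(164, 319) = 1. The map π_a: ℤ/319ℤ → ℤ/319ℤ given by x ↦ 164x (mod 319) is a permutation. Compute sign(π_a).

Start at x=265: 265 → 76 → 23 → 263 → 67 → 142 → 1 → … (one orbit).
Cycle lengths of π_164 on ℤ/319ℤ: [28, 28, 28, 28, 28, 28, 28, 28, 28, 28, 28, 2, 2, 2, 2, 2, 1]; 17 cycles in total.
319 − 17 = 302 transpositions; sign(π) = (−1)^302 = +1.
Via Zolotarev, sign(π_{164}) = (164|319) = +1.

+1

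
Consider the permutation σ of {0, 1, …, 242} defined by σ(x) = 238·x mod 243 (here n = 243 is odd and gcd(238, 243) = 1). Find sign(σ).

Orbit of 181 under x↦238x: [181, 67, 151, 217, 130, 79, 91]… (length divides ord_243(238)).
π_238 has 11 disjoint cycles with lengths [81, 81, 27, 27, 9, 9, 3, 3, 1, 1, 1] on {0,…,242}.
Σ(ℓ_i−1) = 243−11 = 232; sign = (−1)^232 = +1.

+1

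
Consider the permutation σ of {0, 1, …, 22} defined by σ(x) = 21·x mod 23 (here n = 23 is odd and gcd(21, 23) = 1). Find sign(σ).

-1

Orbit of 6 under x↦21x: [6, 11, 1, 21, 4, 15, 16]… (length divides ord_23(21)).
2 cycles of lengths [22, 1].
With 2 cycles on 23 points, sign = (−1)^{23−2} = -1.
The Jacobi symbol (21|23) = -1 (Zolotarev) agrees.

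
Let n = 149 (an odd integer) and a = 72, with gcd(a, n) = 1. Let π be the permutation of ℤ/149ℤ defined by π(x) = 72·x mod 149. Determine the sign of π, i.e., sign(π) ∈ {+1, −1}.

Trace 104: π^k(104) = [104, 38, 54, 14, 114, 13, 42] for k=0..6.
π_72 has 2 disjoint cycles with lengths [148, 1] on {0,…,148}.
n − c = 149 − 2 = 147; sign = (−1)^147 = -1.

-1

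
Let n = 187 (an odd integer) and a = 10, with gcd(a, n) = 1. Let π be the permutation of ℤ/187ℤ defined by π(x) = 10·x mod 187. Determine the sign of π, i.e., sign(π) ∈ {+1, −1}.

Trace 142: π^k(142) = [142, 111, 175, 67, 109, 155, 54] for k=0..6.
17 cycles of lengths [16, 16, 16, 16, 16, 16, 16, 16, 16, 16, 16, 2, 2, 2, 2, 2, 1].
187 − 17 = 170 transpositions; sign(π) = (−1)^170 = +1.
The Jacobi symbol (10|187) = +1 (Zolotarev) agrees.

+1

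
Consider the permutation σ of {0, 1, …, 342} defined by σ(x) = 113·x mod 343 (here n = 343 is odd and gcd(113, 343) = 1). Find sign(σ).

+1

Trace 204: π^k(204) = [204, 71, 134, 50, 162, 127, 288] for k=0..6.
Decompose π into cycles: lengths [49, 49, 49, 49, 49, 49, 7, 7, 7, 7, 7, 7, 1, 1, 1, 1, 1, 1, 1] (19 cycles, including the fixed point 0).
19 cycles on 343: each ℓ→(−1)^(ℓ−1), product (−1)^324 = +1.
Zolotarev: (113|343) = +1, matching the cycle-count sign.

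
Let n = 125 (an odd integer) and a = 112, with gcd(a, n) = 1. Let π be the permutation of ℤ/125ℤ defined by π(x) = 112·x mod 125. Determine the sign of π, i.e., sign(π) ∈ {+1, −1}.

Trace 106: π^k(106) = [106, 122, 39, 118, 91, 67, 4] for k=0..6.
π_112 has 4 disjoint cycles with lengths [100, 20, 4, 1] on {0,…,124}.
Σ(ℓ_i−1) = 125−4 = 121; sign = (−1)^121 = -1.
(112|125)_J = -1 (Zolotarev's lemma cross-check).

-1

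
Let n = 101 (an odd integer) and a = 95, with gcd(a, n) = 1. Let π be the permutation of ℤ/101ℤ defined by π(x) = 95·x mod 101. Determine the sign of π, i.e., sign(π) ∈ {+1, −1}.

Start at x=87: 87 → 84 → 1 → 95 → 36 → 87 (one orbit).
21 cycles of lengths [5, 5, 5, 5, 5, 5, 5, 5, 5, 5, 5, 5, 5, 5, 5, 5, 5, 5, 5, 5, 1].
sign(π) = (−1)^{n − #cycles} = (−1)^{101−21} = (−1)^80 = +1.

+1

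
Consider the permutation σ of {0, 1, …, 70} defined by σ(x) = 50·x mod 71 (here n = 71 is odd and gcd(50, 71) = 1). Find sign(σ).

Orbit of 64 under x↦50x: [64, 5, 37, 4, 58, 60, 18]… (length divides ord_71(50)).
Cycle lengths of π_50 on ℤ/71ℤ: [35, 35, 1]; 3 cycles in total.
3 cycles on 71: each ℓ→(−1)^(ℓ−1), product (−1)^68 = +1.
Zolotarev: (50|71) = +1, matching the cycle-count sign.

+1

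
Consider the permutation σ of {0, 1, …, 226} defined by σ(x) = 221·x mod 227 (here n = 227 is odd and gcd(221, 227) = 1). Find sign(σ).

Trace 136: π^k(136) = [136, 92, 129, 134, 104, 57, 112] for k=0..6.
π_221 has 3 disjoint cycles with lengths [113, 113, 1] on {0,…,226}.
n − c = 227 − 3 = 224; sign = (−1)^224 = +1.
Via Zolotarev, sign(π_{221}) = (221|227) = +1.

+1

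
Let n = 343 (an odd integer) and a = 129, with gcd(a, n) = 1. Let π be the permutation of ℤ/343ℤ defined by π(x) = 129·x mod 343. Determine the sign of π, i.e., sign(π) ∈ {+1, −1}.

Orbit of 244 under x↦129x: [244, 263, 313, 246, 178, 324, 293]… (length divides ord_343(129)).
16 cycles of lengths [42, 42, 42, 42, 42, 42, 42, 6, 6, 6, 6, 6, 6, 6, 6, 1].
16 cycles on 343: each ℓ→(−1)^(ℓ−1), product (−1)^327 = -1.
Check: (129/343) = -1 by Zolotarev.

-1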